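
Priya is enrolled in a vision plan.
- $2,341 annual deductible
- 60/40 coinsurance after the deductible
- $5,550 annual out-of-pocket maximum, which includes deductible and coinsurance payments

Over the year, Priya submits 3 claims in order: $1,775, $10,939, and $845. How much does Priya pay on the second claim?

$3,775

Claim 1 — $1,775: all of it applies to the deductible. Member owes $1,775 (running OOP $1,775).
Claim 2 — $10,939: $566 to deductible, leaving $10,373; member's 40% is $4,149.20. Claim cost before the cap: $566 + $4,149.20 = $4,715.20. Adding that to $1,775 gives $6,490.20, past the $5,550 cap; member pays only $5,550 − $1,775 = $3,775.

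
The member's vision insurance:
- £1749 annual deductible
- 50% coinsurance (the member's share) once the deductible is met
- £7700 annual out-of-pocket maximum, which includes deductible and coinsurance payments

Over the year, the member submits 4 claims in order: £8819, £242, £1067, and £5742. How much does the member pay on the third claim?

Claim 1 (£8819): deductible takes £1749, £7070 remains; member's 50% is £3535. Member owes £5284 (running OOP £5284).
Claim 2 (£242): deductible already satisfied, so member's share is 50% × £242 = £121. Cost to member: £121. OOP to date £5405.
Claim 3 (£1067): deductible already satisfied, so member's share is 50% × £1067 = £533.50. Cost to member: £533.50. OOP to date £5938.50.

£533.50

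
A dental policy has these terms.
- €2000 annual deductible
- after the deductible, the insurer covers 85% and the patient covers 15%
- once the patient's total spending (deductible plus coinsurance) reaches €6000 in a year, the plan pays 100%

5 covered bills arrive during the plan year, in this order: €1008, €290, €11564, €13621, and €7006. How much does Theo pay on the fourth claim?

Claim 1 (€1008): entire amount goes to the deductible. Patient pays €1008; OOP now €1008.
Claim 2 (€290): entire amount goes to the deductible. Patient owes €290 (running OOP €1298).
Claim 3 (€11564): deductible takes €702, €10862 remains; 15% of €10862 = €1629.30. Patient owes €2331.30 (running OOP €3629.30).
Claim 4 (€13621): deductible already satisfied, so patient's share is 15% × €13621 = €2043.15. Patient owes €2043.15 (running OOP €5672.45).

€2043.15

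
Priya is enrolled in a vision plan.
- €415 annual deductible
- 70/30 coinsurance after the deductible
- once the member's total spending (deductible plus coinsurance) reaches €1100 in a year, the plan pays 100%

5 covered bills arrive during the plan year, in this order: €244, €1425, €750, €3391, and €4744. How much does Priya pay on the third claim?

€225

Bill 1, €244: fully absorbed by the deductible. Cost to member: €244. OOP to date €244.
Bill 2, €1425: deductible takes €171, €1254 remains; 30% of €1254 = €376.20. Member pays €547.20; OOP now €791.20.
Bill 3, €750: 30% coinsurance on €750 = €225. Member owes €225 (running OOP €1016.20).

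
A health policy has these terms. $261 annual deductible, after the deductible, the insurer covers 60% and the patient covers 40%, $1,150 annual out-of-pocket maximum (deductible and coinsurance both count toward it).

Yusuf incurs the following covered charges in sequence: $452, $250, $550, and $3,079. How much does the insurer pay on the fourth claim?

Claim 1 — $452: $261 to deductible, leaving $191; coinsurance $191 × 40% = $76.40. Patient pays $337.40; OOP now $337.40. Insurer: $452 − $337.40 = $114.60.
Claim 2 — $250: 40% coinsurance on $250 = $100. Patient owes $100 (running OOP $437.40). Insurer: $250 − $100 = $150.
Claim 3 — $550: deductible already satisfied, so patient's share is 40% × $550 = $220. Cost to patient: $220. OOP to date $657.40. Insurer: $550 − $220 = $330.
Claim 4 — $3,079: deductible met; 40% of $3,079 = $1,231.60. That would push OOP to $1,889, over the $1,150 cap, so patient pays $1,150 − $657.40 = $492.60. Plan pays $3,079 − $492.60 = $2,586.40.

$2,586.40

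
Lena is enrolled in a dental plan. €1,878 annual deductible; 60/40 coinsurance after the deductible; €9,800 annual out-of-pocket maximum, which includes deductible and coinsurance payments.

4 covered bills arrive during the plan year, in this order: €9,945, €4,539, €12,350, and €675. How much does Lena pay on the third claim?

Claim 1 — €9,945: €1,878 finishes the deductible; €8,067 goes to coinsurance; 40% of €8,067 = €3,226.80. Patient pays €5,104.80; OOP now €5,104.80.
Claim 2 — €4,539: deductible met; 40% of €4,539 = €1,815.60. Patient owes €1,815.60 (running OOP €6,920.40).
Claim 3 — €12,350: deductible met; 40% of €12,350 = €4,940. That would push OOP to €11,860.40, over the €9,800 cap, so patient pays €9,800 − €6,920.40 = €2,879.60.

€2,879.60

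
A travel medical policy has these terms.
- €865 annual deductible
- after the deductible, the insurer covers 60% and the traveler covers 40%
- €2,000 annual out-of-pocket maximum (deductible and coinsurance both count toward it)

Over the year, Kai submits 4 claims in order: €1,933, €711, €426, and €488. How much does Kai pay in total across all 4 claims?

€1,942.20

Claim 1 — €1,933: deductible takes €865, €1,068 remains; 40% of €1,068 = €427.20. Traveler pays €1,292.20; OOP now €1,292.20.
Claim 2 — €711: 40% coinsurance on €711 = €284.40. Cost to traveler: €284.40. OOP to date €1,576.60.
Claim 3 — €426: deductible met; 40% of €426 = €170.40. Traveler owes €170.40 (running OOP €1,747).
Claim 4 — €488: deductible met; 40% of €488 = €195.20. Traveler pays €195.20; OOP now €1,942.20.
Summing the traveler's payments: €1,292.20 + €284.40 + €170.40 + €195.20 = €1,942.20.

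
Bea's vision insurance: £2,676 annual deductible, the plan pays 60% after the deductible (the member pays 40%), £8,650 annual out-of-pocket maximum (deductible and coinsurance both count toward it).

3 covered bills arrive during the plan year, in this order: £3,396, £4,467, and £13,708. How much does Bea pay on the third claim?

£3,899.20

Bill 1, £3,396: £2,676 finishes the deductible; £720 goes to coinsurance; member's 40% is £288. Cost to member: £2,964. OOP to date £2,964.
Bill 2, £4,467: 40% coinsurance on £4,467 = £1,786.80. Member owes £1,786.80 (running OOP £4,750.80).
Bill 3, £13,708: 40% coinsurance on £13,708 = £5,483.20. Adding that to £4,750.80 gives £10,234, past the £8,650 cap; member pays only £8,650 − £4,750.80 = £3,899.20.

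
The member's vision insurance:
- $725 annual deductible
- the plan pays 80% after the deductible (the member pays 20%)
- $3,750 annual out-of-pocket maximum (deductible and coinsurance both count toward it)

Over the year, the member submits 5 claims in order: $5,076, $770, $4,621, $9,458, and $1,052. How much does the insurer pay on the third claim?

Claim 1 ($5,076): $725 to deductible, leaving $4,351; 20% of $4,351 = $870.20. Member owes $1,595.20 (running OOP $1,595.20). Plan pays $5,076 − $1,595.20 = $3,480.80.
Claim 2 ($770): 20% coinsurance on $770 = $154. Member owes $154 (running OOP $1,749.20). Insurer: $770 − $154 = $616.
Claim 3 ($4,621): 20% coinsurance on $4,621 = $924.20. Member owes $924.20 (running OOP $2,673.40). Plan pays $4,621 − $924.20 = $3,696.80.

$3,696.80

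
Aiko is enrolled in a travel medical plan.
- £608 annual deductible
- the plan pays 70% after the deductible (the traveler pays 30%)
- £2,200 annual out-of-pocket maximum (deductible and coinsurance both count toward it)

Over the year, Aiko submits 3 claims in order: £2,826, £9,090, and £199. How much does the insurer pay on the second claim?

Claim 1 (£2,826): £608 to deductible, leaving £2,218; traveler's 30% is £665.40. Traveler owes £1,273.40 (running OOP £1,273.40). Insurer: £2,826 − £1,273.40 = £1,552.60.
Claim 2 (£9,090): 30% coinsurance on £9,090 = £2,727. OOP would hit £4,000.40 > £2,200, so the cap limits the traveler to £2,200 − £1,273.40 = £926.60. Insurer: £9,090 − £926.60 = £8,163.40.

£8,163.40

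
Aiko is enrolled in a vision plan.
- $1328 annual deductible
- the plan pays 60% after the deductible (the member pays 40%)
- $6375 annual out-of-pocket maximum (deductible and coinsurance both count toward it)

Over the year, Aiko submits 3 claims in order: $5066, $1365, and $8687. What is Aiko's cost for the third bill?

$3005.80

#1 ($5066): $1328 to deductible, leaving $3738; 40% of $3738 = $1495.20. Member owes $2823.20 (running OOP $2823.20).
#2 ($1365): deductible met; 40% of $1365 = $546. Member owes $546 (running OOP $3369.20).
#3 ($8687): 40% coinsurance on $8687 = $3474.80. OOP would hit $6844 > $6375, so the cap limits the member to $6375 − $3369.20 = $3005.80.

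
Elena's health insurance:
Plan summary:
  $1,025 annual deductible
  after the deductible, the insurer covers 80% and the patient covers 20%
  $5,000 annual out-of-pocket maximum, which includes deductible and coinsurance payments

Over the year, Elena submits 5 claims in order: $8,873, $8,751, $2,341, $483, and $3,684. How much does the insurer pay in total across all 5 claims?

$19,132

#1 ($8,873): deductible takes $1,025, $7,848 remains; coinsurance $7,848 × 20% = $1,569.60. Patient owes $2,594.60 (running OOP $2,594.60). Plan pays $8,873 − $2,594.60 = $6,278.40.
#2 ($8,751): deductible already satisfied, so patient's share is 20% × $8,751 = $1,750.20. Patient owes $1,750.20 (running OOP $4,344.80). Insurer: $8,751 − $1,750.20 = $7,000.80.
#3 ($2,341): 20% coinsurance on $2,341 = $468.20. Patient owes $468.20 (running OOP $4,813). Insurer: $2,341 − $468.20 = $1,872.80.
#4 ($483): deductible already satisfied, so patient's share is 20% × $483 = $96.60. Cost to patient: $96.60. OOP to date $4,909.60. Plan pays $483 − $96.60 = $386.40.
#5 ($3,684): deductible met; 20% of $3,684 = $736.80. OOP would hit $5,646.40 > $5,000, so the cap limits the patient to $5,000 − $4,909.60 = $90.40. Plan pays $3,684 − $90.40 = $3,593.60.
Insurer total = bills − patient's total = $24,132 − $5,000 = $19,132.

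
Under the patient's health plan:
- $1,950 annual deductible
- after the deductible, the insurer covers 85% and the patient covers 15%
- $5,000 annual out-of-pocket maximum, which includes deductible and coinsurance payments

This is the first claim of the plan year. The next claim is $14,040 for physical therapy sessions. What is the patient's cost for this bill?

The full $1,950 deductible is still open; $1,950 of this bill applies to it.
The remaining $12,090 (= $14,040 − $1,950) moves to coinsurance.
Patient's 15% share of $12,090 is $1,813.50.
Patient responsibility before any cap: $1,950 + $1,813.50 = $3,763.50.
Cumulative spending $0 + $3,763.50 = $3,763.50 stays under the $5,000 maximum.

$3,763.50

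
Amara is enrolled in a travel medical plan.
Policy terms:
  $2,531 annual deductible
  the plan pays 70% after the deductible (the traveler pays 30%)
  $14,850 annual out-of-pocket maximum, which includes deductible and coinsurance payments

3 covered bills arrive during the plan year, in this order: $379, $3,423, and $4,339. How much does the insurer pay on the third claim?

$3,037.30

Claim 1 — $379: all of it applies to the deductible. Traveler pays $379; OOP now $379. Plan pays $379 − $379 = $0.
Claim 2 — $3,423: $2,152 to deductible, leaving $1,271; traveler's 30% is $381.30. Traveler owes $2,533.30 (running OOP $2,912.30). Plan pays $3,423 − $2,533.30 = $889.70.
Claim 3 — $4,339: 30% coinsurance on $4,339 = $1,301.70. Cost to traveler: $1,301.70. OOP to date $4,214. Insurer: $4,339 − $1,301.70 = $3,037.30.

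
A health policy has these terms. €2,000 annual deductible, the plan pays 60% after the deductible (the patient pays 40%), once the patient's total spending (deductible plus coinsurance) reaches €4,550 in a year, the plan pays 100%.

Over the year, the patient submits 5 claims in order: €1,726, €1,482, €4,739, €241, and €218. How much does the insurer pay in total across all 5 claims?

€3,856

Claim 1 (€1,726): all of it applies to the deductible. Patient owes €1,726 (running OOP €1,726). Plan pays €1,726 − €1,726 = €0.
Claim 2 (€1,482): deductible takes €274, €1,208 remains; 40% of €1,208 = €483.20. Patient pays €757.20; OOP now €2,483.20. Plan pays €1,482 − €757.20 = €724.80.
Claim 3 (€4,739): deductible already satisfied, so patient's share is 40% × €4,739 = €1,895.60. Cost to patient: €1,895.60. OOP to date €4,378.80. Plan pays €4,739 − €1,895.60 = €2,843.40.
Claim 4 (€241): deductible met; 40% of €241 = €96.40. Cost to patient: €96.40. OOP to date €4,475.20. Insurer: €241 − €96.40 = €144.60.
Claim 5 (€218): deductible already satisfied, so patient's share is 40% × €218 = €87.20. OOP would hit €4,562.40 > €4,550, so the cap limits the patient to €4,550 − €4,475.20 = €74.80. Insurer: €218 − €74.80 = €143.20.
Insurer total = bills − patient's total = €8,406 − €4,550 = €3,856.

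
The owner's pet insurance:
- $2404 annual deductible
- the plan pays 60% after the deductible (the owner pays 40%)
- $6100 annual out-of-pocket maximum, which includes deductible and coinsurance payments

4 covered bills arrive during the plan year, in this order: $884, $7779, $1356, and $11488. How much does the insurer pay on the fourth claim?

$10838

Claim 1 — $884: entire amount goes to the deductible. Owner pays $884; OOP now $884. Plan pays $884 − $884 = $0.
Claim 2 — $7779: deductible takes $1520, $6259 remains; owner's 40% is $2503.60. Cost to owner: $4023.60. OOP to date $4907.60. Plan pays $7779 − $4023.60 = $3755.40.
Claim 3 — $1356: deductible already satisfied, so owner's share is 40% × $1356 = $542.40. Cost to owner: $542.40. OOP to date $5450. Insurer: $1356 − $542.40 = $813.60.
Claim 4 — $11488: 40% coinsurance on $11488 = $4595.20. That would push OOP to $10045.20, over the $6100 cap, so owner pays $6100 − $5450 = $650. Insurer: $11488 − $650 = $10838.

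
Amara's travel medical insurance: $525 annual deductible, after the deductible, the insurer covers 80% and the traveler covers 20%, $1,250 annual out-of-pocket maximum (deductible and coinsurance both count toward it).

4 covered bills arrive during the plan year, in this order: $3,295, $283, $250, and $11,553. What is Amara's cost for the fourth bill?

$64.40

#1 ($3,295): deductible takes $525, $2,770 remains; coinsurance $2,770 × 20% = $554. Traveler owes $1,079 (running OOP $1,079).
#2 ($283): deductible already satisfied, so traveler's share is 20% × $283 = $56.60. Cost to traveler: $56.60. OOP to date $1,135.60.
#3 ($250): deductible already satisfied, so traveler's share is 20% × $250 = $50. Traveler pays $50; OOP now $1,185.60.
#4 ($11,553): 20% coinsurance on $11,553 = $2,310.60. Adding that to $1,185.60 gives $3,496.20, past the $1,250 cap; traveler pays only $1,250 − $1,185.60 = $64.40.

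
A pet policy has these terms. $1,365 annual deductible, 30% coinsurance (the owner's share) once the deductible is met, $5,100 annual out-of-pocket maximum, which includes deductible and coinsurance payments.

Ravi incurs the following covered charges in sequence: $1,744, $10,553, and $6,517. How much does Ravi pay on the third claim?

Claim 1 ($1,744): deductible takes $1,365, $379 remains; 30% of $379 = $113.70. Owner pays $1,478.70; OOP now $1,478.70.
Claim 2 ($10,553): deductible already satisfied, so owner's share is 30% × $10,553 = $3,165.90. Owner owes $3,165.90 (running OOP $4,644.60).
Claim 3 ($6,517): 30% coinsurance on $6,517 = $1,955.10. Adding that to $4,644.60 gives $6,599.70, past the $5,100 cap; owner pays only $5,100 − $4,644.60 = $455.40.

$455.40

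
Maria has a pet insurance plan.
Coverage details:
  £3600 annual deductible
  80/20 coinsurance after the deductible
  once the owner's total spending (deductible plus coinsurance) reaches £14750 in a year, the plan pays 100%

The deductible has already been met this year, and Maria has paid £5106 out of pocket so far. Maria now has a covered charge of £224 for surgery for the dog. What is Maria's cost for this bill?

£44.80

The deductible is already satisfied, so the full bill goes to coinsurance.
Owner's 20% share of £224 is £44.80.
Cumulative spending £5106 + £44.80 = £5150.80 stays under the £14750 maximum.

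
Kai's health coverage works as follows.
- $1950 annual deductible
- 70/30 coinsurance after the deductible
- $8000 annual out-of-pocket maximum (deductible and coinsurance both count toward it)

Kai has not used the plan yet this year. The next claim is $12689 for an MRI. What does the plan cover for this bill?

$7517.30

Deductible not yet touched, so the first $1950 of the bill goes to the deductible.
The remaining $10739 (= $12689 − $1950) moves to coinsurance.
Coinsurance: $10739 × 30% = $3221.70.
That puts the patient's cost at $1950 + $3221.70 = $5171.70 before any cap.
Total out-of-pocket so far would be $0 + $5171.70 = $5171.70, below the $8000 cap — no reduction.
Insurer pays the balance: $12689 − $5171.70 = $7517.30.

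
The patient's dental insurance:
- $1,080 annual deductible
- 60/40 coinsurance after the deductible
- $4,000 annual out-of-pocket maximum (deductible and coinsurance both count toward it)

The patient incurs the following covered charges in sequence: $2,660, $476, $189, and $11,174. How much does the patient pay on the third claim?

Bill 1, $2,660: $1,080 to deductible, leaving $1,580; coinsurance $1,580 × 40% = $632. Patient owes $1,712 (running OOP $1,712).
Bill 2, $476: deductible met; 40% of $476 = $190.40. Patient pays $190.40; OOP now $1,902.40.
Bill 3, $189: 40% coinsurance on $189 = $75.60. Cost to patient: $75.60. OOP to date $1,978.

$75.60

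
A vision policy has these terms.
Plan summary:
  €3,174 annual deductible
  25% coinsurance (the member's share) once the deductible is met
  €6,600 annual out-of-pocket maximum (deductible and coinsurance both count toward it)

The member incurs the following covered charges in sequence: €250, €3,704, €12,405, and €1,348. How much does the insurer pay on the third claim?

€9,303.75

Bill 1, €250: all of it applies to the deductible. Member pays €250; OOP now €250. Plan pays €250 − €250 = €0.
Bill 2, €3,704: €2,924 finishes the deductible; €780 goes to coinsurance; member's 25% is €195. Cost to member: €3,119. OOP to date €3,369. Insurer: €3,704 − €3,119 = €585.
Bill 3, €12,405: deductible met; 25% of €12,405 = €3,101.25. Member pays €3,101.25; OOP now €6,470.25. Insurer: €12,405 − €3,101.25 = €9,303.75.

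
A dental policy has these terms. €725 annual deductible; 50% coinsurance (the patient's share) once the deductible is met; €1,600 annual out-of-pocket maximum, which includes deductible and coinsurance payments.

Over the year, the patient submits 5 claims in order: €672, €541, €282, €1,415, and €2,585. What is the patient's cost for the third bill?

Claim 1 (€672): entire amount goes to the deductible. Patient owes €672 (running OOP €672).
Claim 2 (€541): €53 to deductible, leaving €488; patient's 50% is €244. Cost to patient: €297. OOP to date €969.
Claim 3 (€282): deductible already satisfied, so patient's share is 50% × €282 = €141. Patient pays €141; OOP now €1,110.

€141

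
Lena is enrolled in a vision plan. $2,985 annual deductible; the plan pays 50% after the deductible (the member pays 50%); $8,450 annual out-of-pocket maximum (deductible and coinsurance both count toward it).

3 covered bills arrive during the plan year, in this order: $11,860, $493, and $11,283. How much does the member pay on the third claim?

Claim 1 ($11,860): $2,985 finishes the deductible; $8,875 goes to coinsurance; coinsurance $8,875 × 50% = $4,437.50. Member pays $7,422.50; OOP now $7,422.50.
Claim 2 ($493): deductible already satisfied, so member's share is 50% × $493 = $246.50. Member owes $246.50 (running OOP $7,669).
Claim 3 ($11,283): deductible already satisfied, so member's share is 50% × $11,283 = $5,641.50. OOP would hit $13,310.50 > $8,450, so the cap limits the member to $8,450 − $7,669 = $781.

$781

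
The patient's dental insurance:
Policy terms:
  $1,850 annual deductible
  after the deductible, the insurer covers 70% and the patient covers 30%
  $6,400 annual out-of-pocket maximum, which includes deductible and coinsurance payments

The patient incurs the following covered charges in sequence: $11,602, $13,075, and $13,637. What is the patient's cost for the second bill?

#1 ($11,602): $1,850 to deductible, leaving $9,752; coinsurance $9,752 × 30% = $2,925.60. Patient pays $4,775.60; OOP now $4,775.60.
#2 ($13,075): deductible already satisfied, so patient's share is 30% × $13,075 = $3,922.50. Adding that to $4,775.60 gives $8,698.10, past the $6,400 cap; patient pays only $6,400 − $4,775.60 = $1,624.40.

$1,624.40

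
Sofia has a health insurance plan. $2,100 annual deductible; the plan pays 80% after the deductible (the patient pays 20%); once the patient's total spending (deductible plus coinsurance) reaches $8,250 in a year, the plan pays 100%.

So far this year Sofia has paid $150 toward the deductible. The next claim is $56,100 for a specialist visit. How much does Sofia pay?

$8,100

Deductible still to meet: $2,100 − $150 = $1,950.
After the $1,950 deductible portion, $56,100 − $1,950 = $54,150 is subject to coinsurance.
Patient's 20% share of $54,150 is $10,830.
That puts the patient's cost at $1,950 + $10,830 = $12,780 before any cap.
That would bring total out-of-pocket to $12,930, past the $8,250 cap. The patient is capped at $8,250 − $150 = $8,100 on this claim.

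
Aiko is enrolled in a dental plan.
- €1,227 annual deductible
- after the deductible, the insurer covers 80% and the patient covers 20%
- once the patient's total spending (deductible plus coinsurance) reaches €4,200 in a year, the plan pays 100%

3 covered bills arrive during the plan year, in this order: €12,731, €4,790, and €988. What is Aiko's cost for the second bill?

#1 (€12,731): €1,227 finishes the deductible; €11,504 goes to coinsurance; patient's 20% is €2,300.80. Patient pays €3,527.80; OOP now €3,527.80.
#2 (€4,790): deductible met; 20% of €4,790 = €958. Adding that to €3,527.80 gives €4,485.80, past the €4,200 cap; patient pays only €4,200 − €3,527.80 = €672.20.

€672.20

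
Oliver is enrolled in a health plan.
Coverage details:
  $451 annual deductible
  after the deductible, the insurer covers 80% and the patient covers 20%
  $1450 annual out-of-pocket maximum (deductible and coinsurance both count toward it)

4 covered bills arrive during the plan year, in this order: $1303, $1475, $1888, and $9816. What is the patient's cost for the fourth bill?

$156

#1 ($1303): deductible takes $451, $852 remains; 20% of $852 = $170.40. Patient owes $621.40 (running OOP $621.40).
#2 ($1475): deductible already satisfied, so patient's share is 20% × $1475 = $295. Patient owes $295 (running OOP $916.40).
#3 ($1888): 20% coinsurance on $1888 = $377.60. Patient owes $377.60 (running OOP $1294).
#4 ($9816): deductible met; 20% of $9816 = $1963.20. Adding that to $1294 gives $3257.20, past the $1450 cap; patient pays only $1450 − $1294 = $156.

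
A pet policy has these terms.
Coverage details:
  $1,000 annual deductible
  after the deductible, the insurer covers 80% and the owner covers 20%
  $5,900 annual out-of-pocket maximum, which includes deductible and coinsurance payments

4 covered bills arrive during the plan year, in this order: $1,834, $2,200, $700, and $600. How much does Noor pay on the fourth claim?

$120

Claim 1 ($1,834): deductible takes $1,000, $834 remains; owner's 20% is $166.80. Owner pays $1,166.80; OOP now $1,166.80.
Claim 2 ($2,200): deductible already satisfied, so owner's share is 20% × $2,200 = $440. Owner owes $440 (running OOP $1,606.80).
Claim 3 ($700): deductible already satisfied, so owner's share is 20% × $700 = $140. Owner pays $140; OOP now $1,746.80.
Claim 4 ($600): 20% coinsurance on $600 = $120. Owner pays $120; OOP now $1,866.80.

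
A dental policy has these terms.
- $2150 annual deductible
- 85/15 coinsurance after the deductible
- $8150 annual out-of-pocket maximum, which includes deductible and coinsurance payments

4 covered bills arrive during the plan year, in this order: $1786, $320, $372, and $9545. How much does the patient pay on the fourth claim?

#1 ($1786): all of it applies to the deductible. Patient owes $1786 (running OOP $1786).
#2 ($320): fully absorbed by the deductible. Patient pays $320; OOP now $2106.
#3 ($372): $44 to deductible, leaving $328; 15% of $328 = $49.20. Patient owes $93.20 (running OOP $2199.20).
#4 ($9545): deductible met; 15% of $9545 = $1431.75. Patient pays $1431.75; OOP now $3630.95.

$1431.75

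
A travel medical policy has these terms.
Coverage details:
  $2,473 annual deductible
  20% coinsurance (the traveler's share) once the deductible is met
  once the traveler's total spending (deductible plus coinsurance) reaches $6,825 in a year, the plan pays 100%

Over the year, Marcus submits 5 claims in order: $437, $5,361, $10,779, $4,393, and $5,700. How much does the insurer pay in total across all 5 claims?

$19,845

Claim 1 ($437): all of it applies to the deductible. Cost to traveler: $437. OOP to date $437. Insurer: $437 − $437 = $0.
Claim 2 ($5,361): $2,036 finishes the deductible; $3,325 goes to coinsurance; 20% of $3,325 = $665. Traveler pays $2,701; OOP now $3,138. Plan pays $5,361 − $2,701 = $2,660.
Claim 3 ($10,779): 20% coinsurance on $10,779 = $2,155.80. Traveler pays $2,155.80; OOP now $5,293.80. Plan pays $10,779 − $2,155.80 = $8,623.20.
Claim 4 ($4,393): deductible already satisfied, so traveler's share is 20% × $4,393 = $878.60. Cost to traveler: $878.60. OOP to date $6,172.40. Insurer: $4,393 − $878.60 = $3,514.40.
Claim 5 ($5,700): deductible already satisfied, so traveler's share is 20% × $5,700 = $1,140. OOP would hit $7,312.40 > $6,825, so the cap limits the traveler to $6,825 − $6,172.40 = $652.60. Plan pays $5,700 − $652.60 = $5,047.40.
Insurer total: $0 + $2,660 + $8,623.20 + $3,514.40 + $5,047.40 = $19,845.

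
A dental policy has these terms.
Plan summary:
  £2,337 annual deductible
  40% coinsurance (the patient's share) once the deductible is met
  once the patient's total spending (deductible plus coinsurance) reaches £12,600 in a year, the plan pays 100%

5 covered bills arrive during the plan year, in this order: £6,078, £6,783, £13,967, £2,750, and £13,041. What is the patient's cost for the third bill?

£5,586.80

Claim 1 — £6,078: deductible takes £2,337, £3,741 remains; coinsurance £3,741 × 40% = £1,496.40. Cost to patient: £3,833.40. OOP to date £3,833.40.
Claim 2 — £6,783: deductible already satisfied, so patient's share is 40% × £6,783 = £2,713.20. Patient owes £2,713.20 (running OOP £6,546.60).
Claim 3 — £13,967: 40% coinsurance on £13,967 = £5,586.80. Cost to patient: £5,586.80. OOP to date £12,133.40.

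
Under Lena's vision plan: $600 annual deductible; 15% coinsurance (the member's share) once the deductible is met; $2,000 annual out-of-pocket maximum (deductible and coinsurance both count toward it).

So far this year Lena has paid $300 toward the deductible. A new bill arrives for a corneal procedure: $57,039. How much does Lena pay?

$1,700

Deductible still to meet: $600 − $300 = $300.
After the $300 deductible portion, $57,039 − $300 = $56,739 is subject to coinsurance.
Member's 15% share of $56,739 is $8,510.85.
So the member owes $300 + $8,510.85 = $8,810.85 before any cap.
Adding $8,810.85 to the $300 already spent would give $9,110.85, which exceeds the $2,000 cap; the member pays just $2,000 − $300 = $1,700.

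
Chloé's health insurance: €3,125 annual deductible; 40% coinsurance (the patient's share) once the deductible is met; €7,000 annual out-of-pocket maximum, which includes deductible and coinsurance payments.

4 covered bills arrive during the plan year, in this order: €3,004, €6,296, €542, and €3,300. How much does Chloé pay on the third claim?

Bill 1, €3,004: fully absorbed by the deductible. Patient owes €3,004 (running OOP €3,004).
Bill 2, €6,296: €121 to deductible, leaving €6,175; 40% of €6,175 = €2,470. Patient owes €2,591 (running OOP €5,595).
Bill 3, €542: deductible met; 40% of €542 = €216.80. Cost to patient: €216.80. OOP to date €5,811.80.

€216.80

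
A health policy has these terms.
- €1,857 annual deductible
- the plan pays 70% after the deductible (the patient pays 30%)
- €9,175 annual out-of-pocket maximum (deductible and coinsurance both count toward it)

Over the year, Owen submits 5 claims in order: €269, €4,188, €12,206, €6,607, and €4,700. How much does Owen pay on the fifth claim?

€894.10

Claim 1 (€269): fully absorbed by the deductible. Patient owes €269 (running OOP €269).
Claim 2 (€4,188): €1,588 to deductible, leaving €2,600; coinsurance €2,600 × 30% = €780. Cost to patient: €2,368. OOP to date €2,637.
Claim 3 (€12,206): 30% coinsurance on €12,206 = €3,661.80. Patient owes €3,661.80 (running OOP €6,298.80).
Claim 4 (€6,607): 30% coinsurance on €6,607 = €1,982.10. Patient pays €1,982.10; OOP now €8,280.90.
Claim 5 (€4,700): deductible already satisfied, so patient's share is 30% × €4,700 = €1,410. OOP would hit €9,690.90 > €9,175, so the cap limits the patient to €9,175 − €8,280.90 = €894.10.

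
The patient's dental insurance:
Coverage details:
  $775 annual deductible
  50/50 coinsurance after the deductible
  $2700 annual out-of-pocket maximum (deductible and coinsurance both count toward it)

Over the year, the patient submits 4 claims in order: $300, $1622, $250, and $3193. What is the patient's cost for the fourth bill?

$1226.50

Bill 1, $300: fully absorbed by the deductible. Patient pays $300; OOP now $300.
Bill 2, $1622: deductible takes $475, $1147 remains; coinsurance $1147 × 50% = $573.50. Patient owes $1048.50 (running OOP $1348.50).
Bill 3, $250: deductible already satisfied, so patient's share is 50% × $250 = $125. Patient pays $125; OOP now $1473.50.
Bill 4, $3193: 50% coinsurance on $3193 = $1596.50. OOP would hit $3070 > $2700, so the cap limits the patient to $2700 − $1473.50 = $1226.50.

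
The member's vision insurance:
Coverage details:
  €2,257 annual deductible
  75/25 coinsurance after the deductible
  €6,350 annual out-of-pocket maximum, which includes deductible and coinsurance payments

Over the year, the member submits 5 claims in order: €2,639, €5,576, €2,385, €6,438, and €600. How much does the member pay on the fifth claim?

#1 (€2,639): €2,257 to deductible, leaving €382; member's 25% is €95.50. Member owes €2,352.50 (running OOP €2,352.50).
#2 (€5,576): deductible met; 25% of €5,576 = €1,394. Cost to member: €1,394. OOP to date €3,746.50.
#3 (€2,385): deductible met; 25% of €2,385 = €596.25. Cost to member: €596.25. OOP to date €4,342.75.
#4 (€6,438): 25% coinsurance on €6,438 = €1,609.50. Member pays €1,609.50; OOP now €5,952.25.
#5 (€600): deductible met; 25% of €600 = €150. Cost to member: €150. OOP to date €6,102.25.

€150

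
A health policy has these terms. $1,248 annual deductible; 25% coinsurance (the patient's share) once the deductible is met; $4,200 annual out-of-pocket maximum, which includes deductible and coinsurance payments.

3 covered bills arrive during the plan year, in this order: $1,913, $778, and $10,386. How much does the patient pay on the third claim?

$2,591.25

Bill 1, $1,913: deductible takes $1,248, $665 remains; patient's 25% is $166.25. Patient pays $1,414.25; OOP now $1,414.25.
Bill 2, $778: 25% coinsurance on $778 = $194.50. Cost to patient: $194.50. OOP to date $1,608.75.
Bill 3, $10,386: deductible already satisfied, so patient's share is 25% × $10,386 = $2,596.50. Adding that to $1,608.75 gives $4,205.25, past the $4,200 cap; patient pays only $4,200 − $1,608.75 = $2,591.25.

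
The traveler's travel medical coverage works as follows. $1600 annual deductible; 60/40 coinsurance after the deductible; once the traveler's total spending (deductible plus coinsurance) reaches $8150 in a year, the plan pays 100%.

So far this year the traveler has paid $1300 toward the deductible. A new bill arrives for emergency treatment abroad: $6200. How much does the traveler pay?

$2660

Deductible still to meet: $1600 − $1300 = $300.
After the $300 deductible portion, $6200 − $300 = $5900 is subject to coinsurance.
Traveler's 40% share of $5900 is $2360.
That puts the traveler's cost at $300 + $2360 = $2660 before any cap.
Cumulative spending $1300 + $2660 = $3960 stays under the $8150 maximum.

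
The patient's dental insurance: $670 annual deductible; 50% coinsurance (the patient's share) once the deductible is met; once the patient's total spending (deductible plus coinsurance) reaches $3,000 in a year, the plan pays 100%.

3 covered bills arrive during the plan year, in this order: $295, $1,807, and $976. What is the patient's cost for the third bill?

$488

Bill 1, $295: all of it applies to the deductible. Patient pays $295; OOP now $295.
Bill 2, $1,807: deductible takes $375, $1,432 remains; 50% of $1,432 = $716. Patient owes $1,091 (running OOP $1,386).
Bill 3, $976: 50% coinsurance on $976 = $488. Cost to patient: $488. OOP to date $1,874.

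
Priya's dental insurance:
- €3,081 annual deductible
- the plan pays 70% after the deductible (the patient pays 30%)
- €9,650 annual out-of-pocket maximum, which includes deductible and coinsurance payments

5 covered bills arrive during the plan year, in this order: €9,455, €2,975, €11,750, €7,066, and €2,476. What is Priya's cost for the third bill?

Bill 1, €9,455: €3,081 finishes the deductible; €6,374 goes to coinsurance; coinsurance €6,374 × 30% = €1,912.20. Cost to patient: €4,993.20. OOP to date €4,993.20.
Bill 2, €2,975: 30% coinsurance on €2,975 = €892.50. Patient owes €892.50 (running OOP €5,885.70).
Bill 3, €11,750: deductible already satisfied, so patient's share is 30% × €11,750 = €3,525. Patient pays €3,525; OOP now €9,410.70.

€3,525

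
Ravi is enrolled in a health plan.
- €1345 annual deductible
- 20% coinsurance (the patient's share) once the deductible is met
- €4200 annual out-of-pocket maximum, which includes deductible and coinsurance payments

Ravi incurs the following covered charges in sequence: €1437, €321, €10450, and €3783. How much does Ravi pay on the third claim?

Claim 1 — €1437: €1345 finishes the deductible; €92 goes to coinsurance; 20% of €92 = €18.40. Patient owes €1363.40 (running OOP €1363.40).
Claim 2 — €321: deductible met; 20% of €321 = €64.20. Patient owes €64.20 (running OOP €1427.60).
Claim 3 — €10450: 20% coinsurance on €10450 = €2090. Patient owes €2090 (running OOP €3517.60).

€2090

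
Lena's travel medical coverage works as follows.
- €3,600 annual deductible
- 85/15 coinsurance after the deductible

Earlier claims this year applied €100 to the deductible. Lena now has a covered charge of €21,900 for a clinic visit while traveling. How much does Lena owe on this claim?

Deductible still to meet: €3,600 − €100 = €3,500.
That leaves €21,900 − €3,500 = €18,400 for coinsurance.
Coinsurance: €18,400 × 15% = €2,760.
Traveler responsibility: €3,500 + €2,760 = €6,260.

€6,260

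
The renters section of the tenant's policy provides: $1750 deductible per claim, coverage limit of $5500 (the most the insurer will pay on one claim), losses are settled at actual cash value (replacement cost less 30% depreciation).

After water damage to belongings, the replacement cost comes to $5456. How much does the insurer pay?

$2069.20

At 30% depreciation, ACV = $5456 − $1636.80 = $3819.20.
Subtract the deductible: $3819.20 − $1750 = $2069.20.
That's under the $5500 cap, so the insurer reimburses the full $2069.20.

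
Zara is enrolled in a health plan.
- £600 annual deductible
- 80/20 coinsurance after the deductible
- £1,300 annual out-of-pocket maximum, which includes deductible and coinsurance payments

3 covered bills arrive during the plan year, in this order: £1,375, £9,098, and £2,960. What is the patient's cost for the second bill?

£545

Bill 1, £1,375: £600 to deductible, leaving £775; coinsurance £775 × 20% = £155. Patient owes £755 (running OOP £755).
Bill 2, £9,098: deductible met; 20% of £9,098 = £1,819.60. OOP would hit £2,574.60 > £1,300, so the cap limits the patient to £1,300 − £755 = £545.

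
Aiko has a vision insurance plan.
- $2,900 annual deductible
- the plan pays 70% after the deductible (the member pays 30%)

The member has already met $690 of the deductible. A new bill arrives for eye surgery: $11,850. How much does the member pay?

Deductible still to meet: $2,900 − $690 = $2,210.
That leaves $11,850 − $2,210 = $9,640 for coinsurance.
Coinsurance: $9,640 × 30% = $2,892.
Member responsibility: $2,210 + $2,892 = $5,102.

$5,102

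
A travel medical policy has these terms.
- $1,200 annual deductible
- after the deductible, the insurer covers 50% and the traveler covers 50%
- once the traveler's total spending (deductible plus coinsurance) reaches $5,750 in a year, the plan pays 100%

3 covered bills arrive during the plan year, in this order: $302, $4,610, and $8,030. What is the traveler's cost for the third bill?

Bill 1, $302: entire amount goes to the deductible. Traveler owes $302 (running OOP $302).
Bill 2, $4,610: $898 finishes the deductible; $3,712 goes to coinsurance; coinsurance $3,712 × 50% = $1,856. Traveler pays $2,754; OOP now $3,056.
Bill 3, $8,030: deductible met; 50% of $8,030 = $4,015. That would push OOP to $7,071, over the $5,750 cap, so traveler pays $5,750 − $3,056 = $2,694.

$2,694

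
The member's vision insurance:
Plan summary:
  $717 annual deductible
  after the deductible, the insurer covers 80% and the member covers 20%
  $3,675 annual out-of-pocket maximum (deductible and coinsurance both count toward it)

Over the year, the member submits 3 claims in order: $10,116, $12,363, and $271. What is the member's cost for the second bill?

Claim 1 — $10,116: deductible takes $717, $9,399 remains; member's 20% is $1,879.80. Cost to member: $2,596.80. OOP to date $2,596.80.
Claim 2 — $12,363: deductible already satisfied, so member's share is 20% × $12,363 = $2,472.60. OOP would hit $5,069.40 > $3,675, so the cap limits the member to $3,675 − $2,596.80 = $1,078.20.

$1,078.20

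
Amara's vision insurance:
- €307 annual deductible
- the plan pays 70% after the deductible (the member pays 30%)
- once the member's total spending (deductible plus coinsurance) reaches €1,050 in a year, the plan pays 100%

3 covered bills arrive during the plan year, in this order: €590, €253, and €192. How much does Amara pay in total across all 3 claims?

#1 (€590): deductible takes €307, €283 remains; member's 30% is €84.90. Member pays €391.90; OOP now €391.90.
#2 (€253): 30% coinsurance on €253 = €75.90. Cost to member: €75.90. OOP to date €467.80.
#3 (€192): deductible already satisfied, so member's share is 30% × €192 = €57.60. Member pays €57.60; OOP now €525.40.
Total paid by the member: €391.90 + €75.90 + €57.60 = €525.40.

€525.40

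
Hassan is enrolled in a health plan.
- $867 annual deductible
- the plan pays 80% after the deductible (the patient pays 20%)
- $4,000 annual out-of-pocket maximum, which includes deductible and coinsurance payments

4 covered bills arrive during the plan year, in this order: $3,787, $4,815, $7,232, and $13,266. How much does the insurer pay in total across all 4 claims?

$25,100

Claim 1 ($3,787): $867 finishes the deductible; $2,920 goes to coinsurance; 20% of $2,920 = $584. Cost to patient: $1,451. OOP to date $1,451. Insurer: $3,787 − $1,451 = $2,336.
Claim 2 ($4,815): 20% coinsurance on $4,815 = $963. Cost to patient: $963. OOP to date $2,414. Plan pays $4,815 − $963 = $3,852.
Claim 3 ($7,232): deductible already satisfied, so patient's share is 20% × $7,232 = $1,446.40. Patient pays $1,446.40; OOP now $3,860.40. Plan pays $7,232 − $1,446.40 = $5,785.60.
Claim 4 ($13,266): 20% coinsurance on $13,266 = $2,653.20. Adding that to $3,860.40 gives $6,513.60, past the $4,000 cap; patient pays only $4,000 − $3,860.40 = $139.60. Plan pays $13,266 − $139.60 = $13,126.40.
Insurer total: $2,336 + $3,852 + $5,785.60 + $13,126.40 = $25,100.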